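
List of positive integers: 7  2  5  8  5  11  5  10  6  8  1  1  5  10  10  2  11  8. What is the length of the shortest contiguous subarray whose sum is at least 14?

2

add 7: running sum 7 < 14
add 2: running sum 9 < 14
add 5: shortest ending here [7, 2, 5] sum 14, len 3
add 8: shortest ending here [2, 5, 8] sum 15, len 3
add 5: shortest ending here [5, 8, 5] sum 18, len 3
add 11: shortest ending here [5, 11] sum 16, len 2
add 5: shortest ending here [11, 5] sum 16, len 2
add 10: shortest ending here [5, 10] sum 15, len 2
add 6: shortest ending here [10, 6] sum 16, len 2
add 8: shortest ending here [6, 8] sum 14, len 2
add 1: shortest ending here [6, 8, 1] sum 15, len 3
add 1: shortest ending here [6, 8, 1, 1] sum 16, len 4
add 5: shortest ending here [8, 1, 1, 5] sum 15, len 4
add 10: shortest ending here [5, 10] sum 15, len 2
add 10: shortest ending here [10, 10] sum 20, len 2
add 2: shortest ending here [10, 10, 2] sum 22, len 3
add 11: shortest ending here [10, 2, 11] sum 23, len 3
add 8: shortest ending here [11, 8] sum 19, len 2
Shortest qualifying length: 2.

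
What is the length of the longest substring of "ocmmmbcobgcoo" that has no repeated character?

add o: [o] len 1
add c: [o, c] len 2
add m: [o, c, m] len 3
add m (repeat m, move left end past it): [m] len 1
add m (repeat m, move left end past it): [m] len 1
add b: [m, b] len 2
add c: [m, b, c] len 3
add o: [m, b, c, o] len 4
add b (repeat b, move left end past it): [c, o, b] len 3
add g: [c, o, b, g] len 4
add c (repeat c, move left end past it): [o, b, g, c] len 4
add o (repeat o, move left end past it): [b, g, c, o] len 4
add o (repeat o, move left end past it): [o] len 1
Longest all-distinct length: 4.

4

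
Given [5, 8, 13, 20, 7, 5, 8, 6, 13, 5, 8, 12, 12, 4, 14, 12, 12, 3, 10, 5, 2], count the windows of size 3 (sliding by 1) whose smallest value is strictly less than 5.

[5, 8, 13] → min 5
[8, 13, 20] → min 8
[13, 20, 7] → min 7
[20, 7, 5] → min 5
[7, 5, 8] → min 5
[5, 8, 6] → min 5
[8, 6, 13] → min 6
[6, 13, 5] → min 5
[13, 5, 8] → min 5
[5, 8, 12] → min 5
[8, 12, 12] → min 8
[12, 12, 4] → min 4  < 5 ✓
[12, 4, 14] → min 4  < 5 ✓
[4, 14, 12] → min 4  < 5 ✓
[14, 12, 12] → min 12
[12, 12, 3] → min 3  < 5 ✓
[12, 3, 10] → min 3  < 5 ✓
[3, 10, 5] → min 3  < 5 ✓
[10, 5, 2] → min 2  < 5 ✓
7 windows satisfy the condition.

7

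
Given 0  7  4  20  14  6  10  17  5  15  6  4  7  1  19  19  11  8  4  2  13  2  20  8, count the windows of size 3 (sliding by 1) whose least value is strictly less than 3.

9

(0, 7, 4) → min 0  < 3 ✓
(7, 4, 20) → min 4
(4, 20, 14) → min 4
(20, 14, 6) → min 6
(14, 6, 10) → min 6
(6, 10, 17) → min 6
(10, 17, 5) → min 5
(17, 5, 15) → min 5
(5, 15, 6) → min 5
(15, 6, 4) → min 4
(6, 4, 7) → min 4
(4, 7, 1) → min 1  < 3 ✓
(7, 1, 19) → min 1  < 3 ✓
(1, 19, 19) → min 1  < 3 ✓
(19, 19, 11) → min 11
(19, 11, 8) → min 8
(11, 8, 4) → min 4
(8, 4, 2) → min 2  < 3 ✓
(4, 2, 13) → min 2  < 3 ✓
(2, 13, 2) → min 2  < 3 ✓
(13, 2, 20) → min 2  < 3 ✓
(2, 20, 8) → min 2  < 3 ✓
9 windows satisfy the condition.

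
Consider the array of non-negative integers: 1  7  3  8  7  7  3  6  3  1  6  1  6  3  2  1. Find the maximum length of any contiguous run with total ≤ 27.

→ 1: sum 1, len 1
→ 7: sum 8, len 2
→ 3: sum 11, len 3
→ 8: sum 19, len 4
→ 7: sum 26, len 5
→ 7 (dropped 1, 7): sum 25, len 4
→ 3 (dropped 3): sum 25, len 4
→ 6 (dropped 8): sum 23, len 4
→ 3: sum 26, len 5
→ 1: sum 27, len 6
→ 6 (dropped 7): sum 26, len 6
→ 1: sum 27, len 7
→ 6 (dropped 7): sum 26, len 7
→ 3 (dropped 3): sum 26, len 7
→ 2 (dropped 6): sum 22, len 7
→ 1: sum 23, len 8
Longest length seen: 8.

8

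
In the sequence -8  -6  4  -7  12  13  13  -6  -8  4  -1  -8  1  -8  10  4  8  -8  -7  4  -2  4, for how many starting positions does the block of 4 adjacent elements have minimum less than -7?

(-8, -6, 4, -7) → min -8  < -7 ✓
(-6, 4, -7, 12) → min -7
(4, -7, 12, 13) → min -7
(-7, 12, 13, 13) → min -7
(12, 13, 13, -6) → min -6
(13, 13, -6, -8) → min -8  < -7 ✓
(13, -6, -8, 4) → min -8  < -7 ✓
(-6, -8, 4, -1) → min -8  < -7 ✓
(-8, 4, -1, -8) → min -8  < -7 ✓
(4, -1, -8, 1) → min -8  < -7 ✓
(-1, -8, 1, -8) → min -8  < -7 ✓
(-8, 1, -8, 10) → min -8  < -7 ✓
(1, -8, 10, 4) → min -8  < -7 ✓
(-8, 10, 4, 8) → min -8  < -7 ✓
(10, 4, 8, -8) → min -8  < -7 ✓
(4, 8, -8, -7) → min -8  < -7 ✓
(8, -8, -7, 4) → min -8  < -7 ✓
(-8, -7, 4, -2) → min -8  < -7 ✓
(-7, 4, -2, 4) → min -7
14 windows satisfy the condition.

14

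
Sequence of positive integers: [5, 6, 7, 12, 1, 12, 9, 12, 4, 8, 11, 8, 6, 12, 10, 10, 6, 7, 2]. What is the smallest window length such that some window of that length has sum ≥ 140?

17

add 5: running sum 5 < 140
add 6: running sum 11 < 140
add 7: running sum 18 < 140
add 12: running sum 30 < 140
add 1: running sum 31 < 140
add 12: running sum 43 < 140
add 9: running sum 52 < 140
add 12: running sum 64 < 140
add 4: running sum 68 < 140
add 8: running sum 76 < 140
add 11: running sum 87 < 140
add 8: running sum 95 < 140
add 6: running sum 101 < 140
add 12: running sum 113 < 140
add 10: running sum 123 < 140
add 10: running sum 133 < 140
add 6: running sum 139 < 140
add 7: shortest ending here [6, 7, 12, 1, 12, 9, 12, 4, 8, 11, 8, 6, 12, 10, 10, 6, 7] sum 141, len 17
add 2: shortest ending here [6, 7, 12, 1, 12, 9, 12, 4, 8, 11, 8, 6, 12, 10, 10, 6, 7, 2] sum 143, len 18
Shortest qualifying length: 17.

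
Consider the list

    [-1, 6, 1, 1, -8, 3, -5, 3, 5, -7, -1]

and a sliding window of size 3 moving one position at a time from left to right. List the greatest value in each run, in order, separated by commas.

6, 6, 1, 3, 3, 3, 5, 5, 5

Sliding a size-3 window across the 11 values:
(-1, 6, 1) → max 6
(6, 1, 1) → max 6
(1, 1, -8) → max 1
(1, -8, 3) → max 3
(-8, 3, -5) → max 3
(3, -5, 3) → max 3
(-5, 3, 5) → max 5
(3, 5, -7) → max 5
(5, -7, -1) → max 5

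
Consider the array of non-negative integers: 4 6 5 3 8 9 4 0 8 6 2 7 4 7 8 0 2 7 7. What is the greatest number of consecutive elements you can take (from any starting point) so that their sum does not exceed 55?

12

[4] sum 4 len 1
[4, 6] sum 10 len 2
[4, 6, 5] sum 15 len 3
[4, 6, 5, 3] sum 18 len 4
[4, 6, 5, 3, 8] sum 26 len 5
[4, 6, 5, 3, 8, 9] sum 35 len 6
[4, 6, 5, 3, 8, 9, 4] sum 39 len 7
[4, 6, 5, 3, 8, 9, 4, 0] sum 39 len 8
[4, 6, 5, 3, 8, 9, 4, 0, 8] sum 47 len 9
[4, 6, 5, 3, 8, 9, 4, 0, 8, 6] sum 53 len 10
[4, 6, 5, 3, 8, 9, 4, 0, 8, 6, 2] sum 55 len 11
[5, 3, 8, 9, 4, 0, 8, 6, 2, 7] sum 52 len 10
[3, 8, 9, 4, 0, 8, 6, 2, 7, 4] sum 51 len 10
[8, 9, 4, 0, 8, 6, 2, 7, 4, 7] sum 55 len 10
[9, 4, 0, 8, 6, 2, 7, 4, 7, 8] sum 55 len 10
[9, 4, 0, 8, 6, 2, 7, 4, 7, 8, 0] sum 55 len 11
[4, 0, 8, 6, 2, 7, 4, 7, 8, 0, 2] sum 48 len 11
[4, 0, 8, 6, 2, 7, 4, 7, 8, 0, 2, 7] sum 55 len 12
[6, 2, 7, 4, 7, 8, 0, 2, 7, 7] sum 50 len 10
Longest length seen: 12.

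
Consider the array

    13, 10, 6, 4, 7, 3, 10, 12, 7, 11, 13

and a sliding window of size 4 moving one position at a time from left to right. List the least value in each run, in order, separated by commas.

(13, 10, 6, 4) → min 4
(10, 6, 4, 7) → min 4
(6, 4, 7, 3) → min 3
(4, 7, 3, 10) → min 3
(7, 3, 10, 12) → min 3
(3, 10, 12, 7) → min 3
(10, 12, 7, 11) → min 7
(12, 7, 11, 13) → min 7

4, 4, 3, 3, 3, 3, 7, 7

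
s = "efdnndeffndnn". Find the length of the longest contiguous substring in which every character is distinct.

[e] len 1
[e, f] len 2
[e, f, d] len 3
[e, f, d, n] len 4
[n] len 1
[n, d] len 2
[n, d, e] len 3
[n, d, e, f] len 4
[f] len 1
[f, n] len 2
[f, n, d] len 3
[d, n] len 2
[n] len 1
Longest all-distinct length: 4.

4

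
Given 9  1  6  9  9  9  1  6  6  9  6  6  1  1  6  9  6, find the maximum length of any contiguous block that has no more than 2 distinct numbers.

Extend right; when distinct count exceeds 2, shrink from the left:
add 9: window [9] (1 distinct), len 1
add 1: window [9, 1] (2 distinct), len 2
add 6: window [1, 6] (2 distinct), len 2
add 9: window [6, 9] (2 distinct), len 2
add 9: window [6, 9, 9] (2 distinct), len 3
add 9: window [6, 9, 9, 9] (2 distinct), len 4
add 1: window [9, 9, 9, 1] (2 distinct), len 4
add 6: window [1, 6] (2 distinct), len 2
add 6: window [1, 6, 6] (2 distinct), len 3
add 9: window [6, 6, 9] (2 distinct), len 3
add 6: window [6, 6, 9, 6] (2 distinct), len 4
add 6: window [6, 6, 9, 6, 6] (2 distinct), len 5
add 1: window [6, 6, 1] (2 distinct), len 3
add 1: window [6, 6, 1, 1] (2 distinct), len 4
add 6: window [6, 6, 1, 1, 6] (2 distinct), len 5
add 9: window [6, 9] (2 distinct), len 2
add 6: window [6, 9, 6] (2 distinct), len 3
Longest length with ≤2 distinct: 5.

5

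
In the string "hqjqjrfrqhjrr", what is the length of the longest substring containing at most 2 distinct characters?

4

add h: window [h] (1 distinct), len 1
add q: window [h, q] (2 distinct), len 2
add j: window [q, j] (2 distinct), len 2
add q: window [q, j, q] (2 distinct), len 3
add j: window [q, j, q, j] (2 distinct), len 4
add r: window [j, r] (2 distinct), len 2
add f: window [r, f] (2 distinct), len 2
add r: window [r, f, r] (2 distinct), len 3
add q: window [r, q] (2 distinct), len 2
add h: window [q, h] (2 distinct), len 2
add j: window [h, j] (2 distinct), len 2
add r: window [j, r] (2 distinct), len 2
add r: window [j, r, r] (2 distinct), len 3
Longest length with ≤2 distinct: 4.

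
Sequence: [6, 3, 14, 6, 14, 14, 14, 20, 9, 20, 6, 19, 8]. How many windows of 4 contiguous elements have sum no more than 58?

(6, 3, 14, 6) → sum 29  ≤ 58 ✓
(3, 14, 6, 14) → sum 37  ≤ 58 ✓
(14, 6, 14, 14) → sum 48  ≤ 58 ✓
(6, 14, 14, 14) → sum 48  ≤ 58 ✓
(14, 14, 14, 20) → sum 62
(14, 14, 20, 9) → sum 57  ≤ 58 ✓
(14, 20, 9, 20) → sum 63
(20, 9, 20, 6) → sum 55  ≤ 58 ✓
(9, 20, 6, 19) → sum 54  ≤ 58 ✓
(20, 6, 19, 8) → sum 53  ≤ 58 ✓
8 windows satisfy the condition.

8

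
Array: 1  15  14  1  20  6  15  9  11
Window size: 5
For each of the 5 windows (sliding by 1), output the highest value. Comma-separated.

1 15 14 1 20 → max 20
15 14 1 20 6 → max 20
14 1 20 6 15 → max 20
1 20 6 15 9 → max 20
20 6 15 9 11 → max 20

20, 20, 20, 20, 20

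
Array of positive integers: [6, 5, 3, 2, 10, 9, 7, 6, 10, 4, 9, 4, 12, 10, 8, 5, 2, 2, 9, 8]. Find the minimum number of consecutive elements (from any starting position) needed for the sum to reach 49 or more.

add 6: running sum 6 < 49
add 5: running sum 11 < 49
add 3: running sum 14 < 49
add 2: running sum 16 < 49
add 10: running sum 26 < 49
add 9: running sum 35 < 49
add 7: running sum 42 < 49
add 6: running sum 48 < 49
end 8: [5, 3, 2, 10, 9, 7, 6, 10] sum 52, len 8
end 9: [3, 2, 10, 9, 7, 6, 10, 4] sum 51, len 8
end 10: [10, 9, 7, 6, 10, 4, 9] sum 55, len 7
end 11: [9, 7, 6, 10, 4, 9, 4] sum 49, len 7
end 12: [7, 6, 10, 4, 9, 4, 12] sum 52, len 7
end 13: [10, 4, 9, 4, 12, 10] sum 49, len 6
end 14: [10, 4, 9, 4, 12, 10, 8] sum 57, len 7
end 15: [4, 9, 4, 12, 10, 8, 5] sum 52, len 7
end 16: [9, 4, 12, 10, 8, 5, 2] sum 50, len 7
end 17: [9, 4, 12, 10, 8, 5, 2, 2] sum 52, len 8
end 18: [4, 12, 10, 8, 5, 2, 2, 9] sum 52, len 8
end 19: [12, 10, 8, 5, 2, 2, 9, 8] sum 56, len 8
Shortest qualifying length: 6.

6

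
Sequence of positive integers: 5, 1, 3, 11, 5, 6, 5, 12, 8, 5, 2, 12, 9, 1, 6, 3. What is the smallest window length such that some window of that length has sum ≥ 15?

add 5: running sum 5 < 15
add 1: running sum 6 < 15
add 3: running sum 9 < 15
end 3: [1, 3, 11] sum 15, len 3
end 4: [11, 5] sum 16, len 2
end 5: [11, 5, 6] sum 22, len 3
end 6: [5, 6, 5] sum 16, len 3
end 7: [5, 12] sum 17, len 2
end 8: [12, 8] sum 20, len 2
end 9: [12, 8, 5] sum 25, len 3
end 10: [8, 5, 2] sum 15, len 3
end 11: [5, 2, 12] sum 19, len 3
end 12: [12, 9] sum 21, len 2
end 13: [12, 9, 1] sum 22, len 3
end 14: [9, 1, 6] sum 16, len 3
end 15: [9, 1, 6, 3] sum 19, len 4
Shortest qualifying length: 2.

2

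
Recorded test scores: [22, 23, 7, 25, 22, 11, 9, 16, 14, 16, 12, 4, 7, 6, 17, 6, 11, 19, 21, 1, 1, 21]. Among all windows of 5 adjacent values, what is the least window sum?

22 23 7 25 22 → sum 99
23 7 25 22 11 → sum 88
7 25 22 11 9 → sum 74
25 22 11 9 16 → sum 83
22 11 9 16 14 → sum 72
11 9 16 14 16 → sum 66
9 16 14 16 12 → sum 67
16 14 16 12 4 → sum 62
14 16 12 4 7 → sum 53
16 12 4 7 6 → sum 45
12 4 7 6 17 → sum 46
4 7 6 17 6 → sum 40
7 6 17 6 11 → sum 47
6 17 6 11 19 → sum 59
17 6 11 19 21 → sum 74
6 11 19 21 1 → sum 58
11 19 21 1 1 → sum 53
19 21 1 1 21 → sum 63
Least of these is 40.

40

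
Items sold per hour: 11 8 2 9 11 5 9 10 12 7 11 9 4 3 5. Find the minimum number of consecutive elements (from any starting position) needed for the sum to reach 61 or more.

7

add 11: running sum 11 < 61
add 8: running sum 19 < 61
add 2: running sum 21 < 61
add 9: running sum 30 < 61
add 11: running sum 41 < 61
add 5: running sum 46 < 61
add 9: running sum 55 < 61
add 10: shortest ending here [11, 8, 2, 9, 11, 5, 9, 10] sum 65, len 8
add 12: shortest ending here [8, 2, 9, 11, 5, 9, 10, 12] sum 66, len 8
add 7: shortest ending here [9, 11, 5, 9, 10, 12, 7] sum 63, len 7
add 11: shortest ending here [11, 5, 9, 10, 12, 7, 11] sum 65, len 7
add 9: shortest ending here [5, 9, 10, 12, 7, 11, 9] sum 63, len 7
add 4: shortest ending here [9, 10, 12, 7, 11, 9, 4] sum 62, len 7
add 3: shortest ending here [9, 10, 12, 7, 11, 9, 4, 3] sum 65, len 8
add 5: shortest ending here [10, 12, 7, 11, 9, 4, 3, 5] sum 61, len 8
Shortest qualifying length: 7.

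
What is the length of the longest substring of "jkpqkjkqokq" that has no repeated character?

4

add j: [j] len 1
add k: [j, k] len 2
add p: [j, k, p] len 3
add q: [j, k, p, q] len 4
add k (repeat k, move left end past it): [p, q, k] len 3
add j: [p, q, k, j] len 4
add k (repeat k, move left end past it): [j, k] len 2
add q: [j, k, q] len 3
add o: [j, k, q, o] len 4
add k (repeat k, move left end past it): [q, o, k] len 3
add q (repeat q, move left end past it): [o, k, q] len 3
Longest all-distinct length: 4.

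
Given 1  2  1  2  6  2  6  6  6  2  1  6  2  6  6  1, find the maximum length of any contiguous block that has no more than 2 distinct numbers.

add 1: window [1] (1 distinct), len 1
add 2: window [1, 2] (2 distinct), len 2
add 1: window [1, 2, 1] (2 distinct), len 3
add 2: window [1, 2, 1, 2] (2 distinct), len 4
add 6: window [2, 6] (2 distinct), len 2
add 2: window [2, 6, 2] (2 distinct), len 3
add 6: window [2, 6, 2, 6] (2 distinct), len 4
add 6: window [2, 6, 2, 6, 6] (2 distinct), len 5
add 6: window [2, 6, 2, 6, 6, 6] (2 distinct), len 6
add 2: window [2, 6, 2, 6, 6, 6, 2] (2 distinct), len 7
add 1: window [2, 1] (2 distinct), len 2
add 6: window [1, 6] (2 distinct), len 2
add 2: window [6, 2] (2 distinct), len 2
add 6: window [6, 2, 6] (2 distinct), len 3
add 6: window [6, 2, 6, 6] (2 distinct), len 4
add 1: window [6, 6, 1] (2 distinct), len 3
Longest length with ≤2 distinct: 7.

7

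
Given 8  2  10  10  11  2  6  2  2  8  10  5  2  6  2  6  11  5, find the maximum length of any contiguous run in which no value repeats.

[8] len 1
[8, 2] len 2
[8, 2, 10] len 3
[10] len 1
[10, 11] len 2
[10, 11, 2] len 3
[10, 11, 2, 6] len 4
[6, 2] len 2
[2] len 1
[2, 8] len 2
[2, 8, 10] len 3
[2, 8, 10, 5] len 4
[8, 10, 5, 2] len 4
[8, 10, 5, 2, 6] len 5
[6, 2] len 2
[2, 6] len 2
[2, 6, 11] len 3
[2, 6, 11, 5] len 4
Longest all-distinct length: 5.

5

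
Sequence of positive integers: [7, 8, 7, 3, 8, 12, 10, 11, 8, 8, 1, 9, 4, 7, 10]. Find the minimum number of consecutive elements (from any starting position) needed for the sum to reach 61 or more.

8

add 7: running sum 7 < 61
add 8: running sum 15 < 61
add 7: running sum 22 < 61
add 3: running sum 25 < 61
add 8: running sum 33 < 61
add 12: running sum 45 < 61
add 10: running sum 55 < 61
add 11: shortest ending here [7, 8, 7, 3, 8, 12, 10, 11] sum 66, len 8
add 8: shortest ending here [8, 7, 3, 8, 12, 10, 11, 8] sum 67, len 8
add 8: shortest ending here [7, 3, 8, 12, 10, 11, 8, 8] sum 67, len 8
add 1: shortest ending here [3, 8, 12, 10, 11, 8, 8, 1] sum 61, len 8
add 9: shortest ending here [8, 12, 10, 11, 8, 8, 1, 9] sum 67, len 8
add 4: shortest ending here [12, 10, 11, 8, 8, 1, 9, 4] sum 63, len 8
add 7: shortest ending here [12, 10, 11, 8, 8, 1, 9, 4, 7] sum 70, len 9
add 10: shortest ending here [10, 11, 8, 8, 1, 9, 4, 7, 10] sum 68, len 9
Shortest qualifying length: 8.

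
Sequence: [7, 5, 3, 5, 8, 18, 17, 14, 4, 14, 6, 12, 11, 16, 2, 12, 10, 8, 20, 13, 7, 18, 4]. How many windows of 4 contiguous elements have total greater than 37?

[7, 5, 3, 5] → sum 20
[5, 3, 5, 8] → sum 21
[3, 5, 8, 18] → sum 34
[5, 8, 18, 17] → sum 48  > 37 ✓
[8, 18, 17, 14] → sum 57  > 37 ✓
[18, 17, 14, 4] → sum 53  > 37 ✓
[17, 14, 4, 14] → sum 49  > 37 ✓
[14, 4, 14, 6] → sum 38  > 37 ✓
[4, 14, 6, 12] → sum 36
[14, 6, 12, 11] → sum 43  > 37 ✓
[6, 12, 11, 16] → sum 45  > 37 ✓
[12, 11, 16, 2] → sum 41  > 37 ✓
[11, 16, 2, 12] → sum 41  > 37 ✓
[16, 2, 12, 10] → sum 40  > 37 ✓
[2, 12, 10, 8] → sum 32
[12, 10, 8, 20] → sum 50  > 37 ✓
[10, 8, 20, 13] → sum 51  > 37 ✓
[8, 20, 13, 7] → sum 48  > 37 ✓
[20, 13, 7, 18] → sum 58  > 37 ✓
[13, 7, 18, 4] → sum 42  > 37 ✓
15 windows satisfy the condition.

15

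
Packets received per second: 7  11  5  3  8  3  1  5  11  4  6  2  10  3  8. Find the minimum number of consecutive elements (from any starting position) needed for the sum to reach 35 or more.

6

add 7: running sum 7 < 35
add 11: running sum 18 < 35
add 5: running sum 23 < 35
add 3: running sum 26 < 35
add 8: running sum 34 < 35
end 5: [7, 11, 5, 3, 8, 3] sum 37, len 6
end 6: [7, 11, 5, 3, 8, 3, 1] sum 38, len 7
end 7: [11, 5, 3, 8, 3, 1, 5] sum 36, len 7
end 8: [5, 3, 8, 3, 1, 5, 11] sum 36, len 7
end 9: [3, 8, 3, 1, 5, 11, 4] sum 35, len 7
end 10: [8, 3, 1, 5, 11, 4, 6] sum 38, len 7
end 11: [8, 3, 1, 5, 11, 4, 6, 2] sum 40, len 8
end 12: [5, 11, 4, 6, 2, 10] sum 38, len 6
end 13: [11, 4, 6, 2, 10, 3] sum 36, len 6
end 14: [11, 4, 6, 2, 10, 3, 8] sum 44, len 7
Shortest qualifying length: 6.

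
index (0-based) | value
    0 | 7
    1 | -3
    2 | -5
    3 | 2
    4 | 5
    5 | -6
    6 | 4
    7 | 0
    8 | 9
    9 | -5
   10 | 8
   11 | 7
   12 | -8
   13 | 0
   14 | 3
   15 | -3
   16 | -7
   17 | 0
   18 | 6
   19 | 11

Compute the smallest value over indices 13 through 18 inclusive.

Elements at indices 13..18: 0, 3, -3, -7, 0, 6
min(0, 3, -3, -7, 0, 6) = -7

-7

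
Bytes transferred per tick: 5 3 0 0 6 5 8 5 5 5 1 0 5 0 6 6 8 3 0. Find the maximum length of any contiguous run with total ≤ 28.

→ 5: sum 5, len 1
→ 3: sum 8, len 2
→ 0: sum 8, len 3
→ 0: sum 8, len 4
→ 6: sum 14, len 5
→ 5: sum 19, len 6
→ 8: sum 27, len 7
→ 5 (dropped 5): sum 27, len 7
→ 5 (dropped 3, 0, 0, 6): sum 23, len 4
→ 5: sum 28, len 5
→ 1 (dropped 5): sum 24, len 5
→ 0: sum 24, len 6
→ 5 (dropped 8): sum 21, len 6
→ 0: sum 21, len 7
→ 6: sum 27, len 8
→ 6 (dropped 5): sum 28, len 8
→ 8 (dropped 5, 5): sum 26, len 7
→ 3 (dropped 1): sum 28, len 7
→ 0: sum 28, len 8
Longest length seen: 8.

8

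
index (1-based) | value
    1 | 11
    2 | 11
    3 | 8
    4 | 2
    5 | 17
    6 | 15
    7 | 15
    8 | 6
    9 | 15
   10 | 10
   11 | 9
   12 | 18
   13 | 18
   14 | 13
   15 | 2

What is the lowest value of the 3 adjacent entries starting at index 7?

6

Elements at indices 7..9: 15, 6, 15
min(15, 6, 15) = 6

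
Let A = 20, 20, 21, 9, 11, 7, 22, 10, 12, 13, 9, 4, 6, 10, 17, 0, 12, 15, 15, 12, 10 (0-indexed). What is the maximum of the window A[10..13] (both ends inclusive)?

Elements at indices 10..13: 9, 4, 6, 10
max(9, 4, 6, 10) = 10

10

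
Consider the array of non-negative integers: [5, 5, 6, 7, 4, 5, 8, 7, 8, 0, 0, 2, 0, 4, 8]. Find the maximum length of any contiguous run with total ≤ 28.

→ 5: sum 5, len 1
→ 5: sum 10, len 2
→ 6: sum 16, len 3
→ 7: sum 23, len 4
→ 4: sum 27, len 5
→ 5 (dropped 5): sum 27, len 5
→ 8 (dropped 5, 6): sum 24, len 4
→ 7 (dropped 7): sum 24, len 4
→ 8 (dropped 4): sum 28, len 4
→ 0: sum 28, len 5
→ 0: sum 28, len 6
→ 2 (dropped 5): sum 25, len 6
→ 0: sum 25, len 7
→ 4 (dropped 8): sum 21, len 7
→ 8 (dropped 7): sum 22, len 7
Longest length seen: 7.

7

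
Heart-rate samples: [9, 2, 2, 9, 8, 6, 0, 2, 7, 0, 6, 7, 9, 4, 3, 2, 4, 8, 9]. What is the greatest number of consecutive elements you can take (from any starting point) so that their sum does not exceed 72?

add 9: [9] sum 9, len 1
add 2: [9, 2] sum 11, len 2
add 2: [9, 2, 2] sum 13, len 3
add 9: [9, 2, 2, 9] sum 22, len 4
add 8: [9, 2, 2, 9, 8] sum 30, len 5
add 6: [9, 2, 2, 9, 8, 6] sum 36, len 6
add 0: [9, 2, 2, 9, 8, 6, 0] sum 36, len 7
add 2: [9, 2, 2, 9, 8, 6, 0, 2] sum 38, len 8
add 7: [9, 2, 2, 9, 8, 6, 0, 2, 7] sum 45, len 9
add 0: [9, 2, 2, 9, 8, 6, 0, 2, 7, 0] sum 45, len 10
add 6: [9, 2, 2, 9, 8, 6, 0, 2, 7, 0, 6] sum 51, len 11
add 7: [9, 2, 2, 9, 8, 6, 0, 2, 7, 0, 6, 7] sum 58, len 12
add 9: [9, 2, 2, 9, 8, 6, 0, 2, 7, 0, 6, 7, 9] sum 67, len 13
add 4: [9, 2, 2, 9, 8, 6, 0, 2, 7, 0, 6, 7, 9, 4] sum 71, len 14
add 3: [2, 2, 9, 8, 6, 0, 2, 7, 0, 6, 7, 9, 4, 3] sum 65, len 14
add 2: [2, 2, 9, 8, 6, 0, 2, 7, 0, 6, 7, 9, 4, 3, 2] sum 67, len 15
add 4: [2, 2, 9, 8, 6, 0, 2, 7, 0, 6, 7, 9, 4, 3, 2, 4] sum 71, len 16
add 8: [8, 6, 0, 2, 7, 0, 6, 7, 9, 4, 3, 2, 4, 8] sum 66, len 14
add 9: [6, 0, 2, 7, 0, 6, 7, 9, 4, 3, 2, 4, 8, 9] sum 67, len 14
Longest length seen: 16.

16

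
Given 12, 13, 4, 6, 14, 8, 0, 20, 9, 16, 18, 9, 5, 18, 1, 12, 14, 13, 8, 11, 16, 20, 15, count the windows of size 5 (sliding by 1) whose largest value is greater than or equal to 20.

7

12 13 4 6 14 → max 14
13 4 6 14 8 → max 14
4 6 14 8 0 → max 14
6 14 8 0 20 → max 20  ≥ 20 ✓
14 8 0 20 9 → max 20  ≥ 20 ✓
8 0 20 9 16 → max 20  ≥ 20 ✓
0 20 9 16 18 → max 20  ≥ 20 ✓
20 9 16 18 9 → max 20  ≥ 20 ✓
9 16 18 9 5 → max 18
16 18 9 5 18 → max 18
18 9 5 18 1 → max 18
9 5 18 1 12 → max 18
5 18 1 12 14 → max 18
18 1 12 14 13 → max 18
1 12 14 13 8 → max 14
12 14 13 8 11 → max 14
14 13 8 11 16 → max 16
13 8 11 16 20 → max 20  ≥ 20 ✓
8 11 16 20 15 → max 20  ≥ 20 ✓
7 windows satisfy the condition.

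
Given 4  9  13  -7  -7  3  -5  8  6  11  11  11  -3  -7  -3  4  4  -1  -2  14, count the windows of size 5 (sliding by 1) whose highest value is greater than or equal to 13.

[4, 9, 13, -7, -7] → max 13  ≥ 13 ✓
[9, 13, -7, -7, 3] → max 13  ≥ 13 ✓
[13, -7, -7, 3, -5] → max 13  ≥ 13 ✓
[-7, -7, 3, -5, 8] → max 8
[-7, 3, -5, 8, 6] → max 8
[3, -5, 8, 6, 11] → max 11
[-5, 8, 6, 11, 11] → max 11
[8, 6, 11, 11, 11] → max 11
[6, 11, 11, 11, -3] → max 11
[11, 11, 11, -3, -7] → max 11
[11, 11, -3, -7, -3] → max 11
[11, -3, -7, -3, 4] → max 11
[-3, -7, -3, 4, 4] → max 4
[-7, -3, 4, 4, -1] → max 4
[-3, 4, 4, -1, -2] → max 4
[4, 4, -1, -2, 14] → max 14  ≥ 13 ✓
4 windows satisfy the condition.

4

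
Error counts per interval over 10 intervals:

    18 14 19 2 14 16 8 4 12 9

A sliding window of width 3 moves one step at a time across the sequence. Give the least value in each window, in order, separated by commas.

14, 2, 2, 2, 8, 4, 4, 4

18 14 19 → min 14
14 19 2 → min 2
19 2 14 → min 2
2 14 16 → min 2
14 16 8 → min 8
16 8 4 → min 4
8 4 12 → min 4
4 12 9 → min 4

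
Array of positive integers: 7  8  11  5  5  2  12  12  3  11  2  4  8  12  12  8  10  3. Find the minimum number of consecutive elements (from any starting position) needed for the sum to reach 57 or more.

7

add 7: running sum 7 < 57
add 8: running sum 15 < 57
add 11: running sum 26 < 57
add 5: running sum 31 < 57
add 5: running sum 36 < 57
add 2: running sum 38 < 57
add 12: running sum 50 < 57
end 7: [7, 8, 11, 5, 5, 2, 12, 12] sum 62, len 8
end 8: [8, 11, 5, 5, 2, 12, 12, 3] sum 58, len 8
end 9: [11, 5, 5, 2, 12, 12, 3, 11] sum 61, len 8
end 10: [11, 5, 5, 2, 12, 12, 3, 11, 2] sum 63, len 9
end 11: [11, 5, 5, 2, 12, 12, 3, 11, 2, 4] sum 67, len 10
end 12: [5, 2, 12, 12, 3, 11, 2, 4, 8] sum 59, len 9
end 13: [12, 12, 3, 11, 2, 4, 8, 12] sum 64, len 8
end 14: [12, 3, 11, 2, 4, 8, 12, 12] sum 64, len 8
end 15: [11, 2, 4, 8, 12, 12, 8] sum 57, len 7
end 16: [11, 2, 4, 8, 12, 12, 8, 10] sum 67, len 8
end 17: [4, 8, 12, 12, 8, 10, 3] sum 57, len 7
Shortest qualifying length: 7.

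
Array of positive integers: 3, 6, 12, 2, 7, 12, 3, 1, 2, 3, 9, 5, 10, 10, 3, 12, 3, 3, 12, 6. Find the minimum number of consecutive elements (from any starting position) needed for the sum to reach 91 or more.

add 3: running sum 3 < 91
add 6: running sum 9 < 91
add 12: running sum 21 < 91
add 2: running sum 23 < 91
add 7: running sum 30 < 91
add 12: running sum 42 < 91
add 3: running sum 45 < 91
add 1: running sum 46 < 91
add 2: running sum 48 < 91
add 3: running sum 51 < 91
add 9: running sum 60 < 91
add 5: running sum 65 < 91
add 10: running sum 75 < 91
add 10: running sum 85 < 91
add 3: running sum 88 < 91
end 15: [12, 2, 7, 12, 3, 1, 2, 3, 9, 5, 10, 10, 3, 12] sum 91, len 14
end 16: [12, 2, 7, 12, 3, 1, 2, 3, 9, 5, 10, 10, 3, 12, 3] sum 94, len 15
end 17: [12, 2, 7, 12, 3, 1, 2, 3, 9, 5, 10, 10, 3, 12, 3, 3] sum 97, len 16
end 18: [7, 12, 3, 1, 2, 3, 9, 5, 10, 10, 3, 12, 3, 3, 12] sum 95, len 15
end 19: [12, 3, 1, 2, 3, 9, 5, 10, 10, 3, 12, 3, 3, 12, 6] sum 94, len 15
Shortest qualifying length: 14.

14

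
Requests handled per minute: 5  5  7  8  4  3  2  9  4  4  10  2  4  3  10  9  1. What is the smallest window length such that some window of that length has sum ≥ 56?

10

add 5: running sum 5 < 56
add 5: running sum 10 < 56
add 7: running sum 17 < 56
add 8: running sum 25 < 56
add 4: running sum 29 < 56
add 3: running sum 32 < 56
add 2: running sum 34 < 56
add 9: running sum 43 < 56
add 4: running sum 47 < 56
add 4: running sum 51 < 56
add 10: shortest ending here [5, 7, 8, 4, 3, 2, 9, 4, 4, 10] sum 56, len 10
add 2: shortest ending here [5, 7, 8, 4, 3, 2, 9, 4, 4, 10, 2] sum 58, len 11
add 4: shortest ending here [7, 8, 4, 3, 2, 9, 4, 4, 10, 2, 4] sum 57, len 11
add 3: shortest ending here [7, 8, 4, 3, 2, 9, 4, 4, 10, 2, 4, 3] sum 60, len 12
add 10: shortest ending here [8, 4, 3, 2, 9, 4, 4, 10, 2, 4, 3, 10] sum 63, len 12
add 9: shortest ending here [2, 9, 4, 4, 10, 2, 4, 3, 10, 9] sum 57, len 10
add 1: shortest ending here [9, 4, 4, 10, 2, 4, 3, 10, 9, 1] sum 56, len 10
Shortest qualifying length: 10.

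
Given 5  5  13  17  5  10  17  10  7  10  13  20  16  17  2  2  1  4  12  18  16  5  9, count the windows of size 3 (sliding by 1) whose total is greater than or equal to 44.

3

5 5 13 → sum 23
5 13 17 → sum 35
13 17 5 → sum 35
17 5 10 → sum 32
5 10 17 → sum 32
10 17 10 → sum 37
17 10 7 → sum 34
10 7 10 → sum 27
7 10 13 → sum 30
10 13 20 → sum 43
13 20 16 → sum 49  ≥ 44 ✓
20 16 17 → sum 53  ≥ 44 ✓
16 17 2 → sum 35
17 2 2 → sum 21
2 2 1 → sum 5
2 1 4 → sum 7
1 4 12 → sum 17
4 12 18 → sum 34
12 18 16 → sum 46  ≥ 44 ✓
18 16 5 → sum 39
16 5 9 → sum 30
3 windows satisfy the condition.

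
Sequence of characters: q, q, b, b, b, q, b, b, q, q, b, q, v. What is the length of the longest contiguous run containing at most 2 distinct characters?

12

add q: window [q] (1 distinct), len 1
add q: window [q, q] (1 distinct), len 2
add b: window [q, q, b] (2 distinct), len 3
add b: window [q, q, b, b] (2 distinct), len 4
add b: window [q, q, b, b, b] (2 distinct), len 5
add q: window [q, q, b, b, b, q] (2 distinct), len 6
add b: window [q, q, b, b, b, q, b] (2 distinct), len 7
add b: window [q, q, b, b, b, q, b, b] (2 distinct), len 8
add q: window [q, q, b, b, b, q, b, b, q] (2 distinct), len 9
add q: window [q, q, b, b, b, q, b, b, q, q] (2 distinct), len 10
add b: window [q, q, b, b, b, q, b, b, q, q, b] (2 distinct), len 11
add q: window [q, q, b, b, b, q, b, b, q, q, b, q] (2 distinct), len 12
add v: window [q, v] (2 distinct), len 2
Longest length with ≤2 distinct: 12.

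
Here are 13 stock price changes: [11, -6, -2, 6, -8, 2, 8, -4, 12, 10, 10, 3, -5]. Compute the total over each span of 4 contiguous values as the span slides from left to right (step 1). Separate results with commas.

9, -10, -2, 8, -2, 18, 26, 28, 35, 18

Sliding a size-4 window across the 13 values:
11 -6 -2 6 → sum 9
-6 -2 6 -8 → sum -10
-2 6 -8 2 → sum -2
6 -8 2 8 → sum 8
-8 2 8 -4 → sum -2
2 8 -4 12 → sum 18
8 -4 12 10 → sum 26
-4 12 10 10 → sum 28
12 10 10 3 → sum 35
10 10 3 -5 → sum 18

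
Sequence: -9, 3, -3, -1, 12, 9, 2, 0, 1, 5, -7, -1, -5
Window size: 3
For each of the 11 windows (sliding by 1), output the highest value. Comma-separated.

3, 3, 12, 12, 12, 9, 2, 5, 5, 5, -1

(-9, 3, -3) → max 3
(3, -3, -1) → max 3
(-3, -1, 12) → max 12
(-1, 12, 9) → max 12
(12, 9, 2) → max 12
(9, 2, 0) → max 9
(2, 0, 1) → max 2
(0, 1, 5) → max 5
(1, 5, -7) → max 5
(5, -7, -1) → max 5
(-7, -1, -5) → max -1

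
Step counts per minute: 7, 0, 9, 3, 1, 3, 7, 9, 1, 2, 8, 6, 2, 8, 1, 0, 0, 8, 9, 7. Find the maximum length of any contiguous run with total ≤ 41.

10

add 7: [7] sum 7, len 1
add 0: [7, 0] sum 7, len 2
add 9: [7, 0, 9] sum 16, len 3
add 3: [7, 0, 9, 3] sum 19, len 4
add 1: [7, 0, 9, 3, 1] sum 20, len 5
add 3: [7, 0, 9, 3, 1, 3] sum 23, len 6
add 7: [7, 0, 9, 3, 1, 3, 7] sum 30, len 7
add 9: [7, 0, 9, 3, 1, 3, 7, 9] sum 39, len 8
add 1: [7, 0, 9, 3, 1, 3, 7, 9, 1] sum 40, len 9
add 2: [0, 9, 3, 1, 3, 7, 9, 1, 2] sum 35, len 9
add 8: [3, 1, 3, 7, 9, 1, 2, 8] sum 34, len 8
add 6: [3, 1, 3, 7, 9, 1, 2, 8, 6] sum 40, len 9
add 2: [1, 3, 7, 9, 1, 2, 8, 6, 2] sum 39, len 9
add 8: [9, 1, 2, 8, 6, 2, 8] sum 36, len 7
add 1: [9, 1, 2, 8, 6, 2, 8, 1] sum 37, len 8
add 0: [9, 1, 2, 8, 6, 2, 8, 1, 0] sum 37, len 9
add 0: [9, 1, 2, 8, 6, 2, 8, 1, 0, 0] sum 37, len 10
add 8: [1, 2, 8, 6, 2, 8, 1, 0, 0, 8] sum 36, len 10
add 9: [6, 2, 8, 1, 0, 0, 8, 9] sum 34, len 8
add 7: [6, 2, 8, 1, 0, 0, 8, 9, 7] sum 41, len 9
Longest length seen: 10.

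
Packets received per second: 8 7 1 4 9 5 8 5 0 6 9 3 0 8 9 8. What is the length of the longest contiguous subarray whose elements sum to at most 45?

9

→ 8: sum 8, len 1
→ 7: sum 15, len 2
→ 1: sum 16, len 3
→ 4: sum 20, len 4
→ 9: sum 29, len 5
→ 5: sum 34, len 6
→ 8: sum 42, len 7
→ 5 (dropped 8): sum 39, len 7
→ 0: sum 39, len 8
→ 6: sum 45, len 9
→ 9 (dropped 7, 1, 4): sum 42, len 7
→ 3: sum 45, len 8
→ 0: sum 45, len 9
→ 8 (dropped 9): sum 44, len 9
→ 9 (dropped 5, 8): sum 40, len 8
→ 8 (dropped 5): sum 43, len 8
Longest length seen: 9.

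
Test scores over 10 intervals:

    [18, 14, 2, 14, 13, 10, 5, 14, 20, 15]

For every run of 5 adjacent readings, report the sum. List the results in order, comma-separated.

(18, 14, 2, 14, 13) → sum 61
(14, 2, 14, 13, 10) → sum 53
(2, 14, 13, 10, 5) → sum 44
(14, 13, 10, 5, 14) → sum 56
(13, 10, 5, 14, 20) → sum 62
(10, 5, 14, 20, 15) → sum 64

61, 53, 44, 56, 62, 64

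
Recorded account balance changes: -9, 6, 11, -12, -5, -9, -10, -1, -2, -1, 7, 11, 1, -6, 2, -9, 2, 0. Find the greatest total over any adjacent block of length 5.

16

Window sums for each of the 14 positions:
[-9, 6, 11, -12, -5] → sum -9
[6, 11, -12, -5, -9] → sum -9
[11, -12, -5, -9, -10] → sum -25
[-12, -5, -9, -10, -1] → sum -37
[-5, -9, -10, -1, -2] → sum -27
[-9, -10, -1, -2, -1] → sum -23
[-10, -1, -2, -1, 7] → sum -7
[-1, -2, -1, 7, 11] → sum 14
[-2, -1, 7, 11, 1] → sum 16
[-1, 7, 11, 1, -6] → sum 12
[7, 11, 1, -6, 2] → sum 15
[11, 1, -6, 2, -9] → sum -1
[1, -6, 2, -9, 2] → sum -10
[-6, 2, -9, 2, 0] → sum -11
Greatest of these is 16.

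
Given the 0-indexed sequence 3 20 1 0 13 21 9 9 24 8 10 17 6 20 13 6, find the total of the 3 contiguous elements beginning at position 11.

Elements at indices 11..13: 17, 6, 20
sum(17, 6, 20) = 43

43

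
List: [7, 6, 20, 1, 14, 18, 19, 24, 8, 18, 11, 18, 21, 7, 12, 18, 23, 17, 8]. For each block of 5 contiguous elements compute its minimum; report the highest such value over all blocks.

8

(7, 6, 20, 1, 14) → min 1
(6, 20, 1, 14, 18) → min 1
(20, 1, 14, 18, 19) → min 1
(1, 14, 18, 19, 24) → min 1
(14, 18, 19, 24, 8) → min 8
(18, 19, 24, 8, 18) → min 8
(19, 24, 8, 18, 11) → min 8
(24, 8, 18, 11, 18) → min 8
(8, 18, 11, 18, 21) → min 8
(18, 11, 18, 21, 7) → min 7
(11, 18, 21, 7, 12) → min 7
(18, 21, 7, 12, 18) → min 7
(21, 7, 12, 18, 23) → min 7
(7, 12, 18, 23, 17) → min 7
(12, 18, 23, 17, 8) → min 8
Highest of these is 8.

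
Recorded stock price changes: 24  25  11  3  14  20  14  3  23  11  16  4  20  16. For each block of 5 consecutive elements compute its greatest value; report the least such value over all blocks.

(24, 25, 11, 3, 14) → max 25
(25, 11, 3, 14, 20) → max 25
(11, 3, 14, 20, 14) → max 20
(3, 14, 20, 14, 3) → max 20
(14, 20, 14, 3, 23) → max 23
(20, 14, 3, 23, 11) → max 23
(14, 3, 23, 11, 16) → max 23
(3, 23, 11, 16, 4) → max 23
(23, 11, 16, 4, 20) → max 23
(11, 16, 4, 20, 16) → max 20
Least of these is 20.

20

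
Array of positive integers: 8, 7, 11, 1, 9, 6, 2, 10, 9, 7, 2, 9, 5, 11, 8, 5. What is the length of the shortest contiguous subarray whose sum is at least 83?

12

add 8: running sum 8 < 83
add 7: running sum 15 < 83
add 11: running sum 26 < 83
add 1: running sum 27 < 83
add 9: running sum 36 < 83
add 6: running sum 42 < 83
add 2: running sum 44 < 83
add 10: running sum 54 < 83
add 9: running sum 63 < 83
add 7: running sum 70 < 83
add 2: running sum 72 < 83
add 9: running sum 81 < 83
add 5: shortest ending here [8, 7, 11, 1, 9, 6, 2, 10, 9, 7, 2, 9, 5] sum 86, len 13
add 11: shortest ending here [7, 11, 1, 9, 6, 2, 10, 9, 7, 2, 9, 5, 11] sum 89, len 13
add 8: shortest ending here [11, 1, 9, 6, 2, 10, 9, 7, 2, 9, 5, 11, 8] sum 90, len 13
add 5: shortest ending here [9, 6, 2, 10, 9, 7, 2, 9, 5, 11, 8, 5] sum 83, len 12
Shortest qualifying length: 12.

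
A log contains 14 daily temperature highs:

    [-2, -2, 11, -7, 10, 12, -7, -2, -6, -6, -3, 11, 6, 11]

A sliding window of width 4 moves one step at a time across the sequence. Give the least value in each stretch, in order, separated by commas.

-7, -7, -7, -7, -7, -7, -7, -6, -6, -6, -3

(-2, -2, 11, -7) → min -7
(-2, 11, -7, 10) → min -7
(11, -7, 10, 12) → min -7
(-7, 10, 12, -7) → min -7
(10, 12, -7, -2) → min -7
(12, -7, -2, -6) → min -7
(-7, -2, -6, -6) → min -7
(-2, -6, -6, -3) → min -6
(-6, -6, -3, 11) → min -6
(-6, -3, 11, 6) → min -6
(-3, 11, 6, 11) → min -3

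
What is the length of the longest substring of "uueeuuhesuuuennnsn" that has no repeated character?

add u: [u] len 1
add u (repeat u, move left end past it): [u] len 1
add e: [u, e] len 2
add e (repeat e, move left end past it): [e] len 1
add u: [e, u] len 2
add u (repeat u, move left end past it): [u] len 1
add h: [u, h] len 2
add e: [u, h, e] len 3
add s: [u, h, e, s] len 4
add u (repeat u, move left end past it): [h, e, s, u] len 4
add u (repeat u, move left end past it): [u] len 1
add u (repeat u, move left end past it): [u] len 1
add e: [u, e] len 2
add n: [u, e, n] len 3
add n (repeat n, move left end past it): [n] len 1
add n (repeat n, move left end past it): [n] len 1
add s: [n, s] len 2
add n (repeat n, move left end past it): [s, n] len 2
Longest all-distinct length: 4.

4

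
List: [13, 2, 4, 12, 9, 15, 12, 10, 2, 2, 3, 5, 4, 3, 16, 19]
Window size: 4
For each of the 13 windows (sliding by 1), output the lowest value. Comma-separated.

(13, 2, 4, 12) → min 2
(2, 4, 12, 9) → min 2
(4, 12, 9, 15) → min 4
(12, 9, 15, 12) → min 9
(9, 15, 12, 10) → min 9
(15, 12, 10, 2) → min 2
(12, 10, 2, 2) → min 2
(10, 2, 2, 3) → min 2
(2, 2, 3, 5) → min 2
(2, 3, 5, 4) → min 2
(3, 5, 4, 3) → min 3
(5, 4, 3, 16) → min 3
(4, 3, 16, 19) → min 3

2, 2, 4, 9, 9, 2, 2, 2, 2, 2, 3, 3, 3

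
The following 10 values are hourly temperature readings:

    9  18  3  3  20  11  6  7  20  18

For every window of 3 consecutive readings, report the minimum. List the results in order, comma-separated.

Sliding a size-3 window across the 10 values:
(9, 18, 3) → min 3
(18, 3, 3) → min 3
(3, 3, 20) → min 3
(3, 20, 11) → min 3
(20, 11, 6) → min 6
(11, 6, 7) → min 6
(6, 7, 20) → min 6
(7, 20, 18) → min 7

3, 3, 3, 3, 6, 6, 6, 7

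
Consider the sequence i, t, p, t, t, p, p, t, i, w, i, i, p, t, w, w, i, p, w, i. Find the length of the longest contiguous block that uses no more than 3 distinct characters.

add i: window [i] (1 distinct), len 1
add t: window [i, t] (2 distinct), len 2
add p: window [i, t, p] (3 distinct), len 3
add t: window [i, t, p, t] (3 distinct), len 4
add t: window [i, t, p, t, t] (3 distinct), len 5
add p: window [i, t, p, t, t, p] (3 distinct), len 6
add p: window [i, t, p, t, t, p, p] (3 distinct), len 7
add t: window [i, t, p, t, t, p, p, t] (3 distinct), len 8
add i: window [i, t, p, t, t, p, p, t, i] (3 distinct), len 9
add w: window [t, i, w] (3 distinct), len 3
add i: window [t, i, w, i] (3 distinct), len 4
add i: window [t, i, w, i, i] (3 distinct), len 5
add p: window [i, w, i, i, p] (3 distinct), len 5
add t: window [i, i, p, t] (3 distinct), len 4
add w: window [p, t, w] (3 distinct), len 3
add w: window [p, t, w, w] (3 distinct), len 4
add i: window [t, w, w, i] (3 distinct), len 4
add p: window [w, w, i, p] (3 distinct), len 4
add w: window [w, w, i, p, w] (3 distinct), len 5
add i: window [w, w, i, p, w, i] (3 distinct), len 6
Longest length with ≤3 distinct: 9.

9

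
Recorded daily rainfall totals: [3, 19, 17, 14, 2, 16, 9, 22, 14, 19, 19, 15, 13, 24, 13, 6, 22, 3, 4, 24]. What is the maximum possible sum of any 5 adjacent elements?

90

Each size-5 window and its sum:
(3, 19, 17, 14, 2) → sum 55
(19, 17, 14, 2, 16) → sum 68
(17, 14, 2, 16, 9) → sum 58
(14, 2, 16, 9, 22) → sum 63
(2, 16, 9, 22, 14) → sum 63
(16, 9, 22, 14, 19) → sum 80
(9, 22, 14, 19, 19) → sum 83
(22, 14, 19, 19, 15) → sum 89
(14, 19, 19, 15, 13) → sum 80
(19, 19, 15, 13, 24) → sum 90
(19, 15, 13, 24, 13) → sum 84
(15, 13, 24, 13, 6) → sum 71
(13, 24, 13, 6, 22) → sum 78
(24, 13, 6, 22, 3) → sum 68
(13, 6, 22, 3, 4) → sum 48
(6, 22, 3, 4, 24) → sum 59
Maximum of these is 90.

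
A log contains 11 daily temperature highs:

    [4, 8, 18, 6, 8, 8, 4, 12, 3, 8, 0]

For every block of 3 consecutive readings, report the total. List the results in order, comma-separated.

30, 32, 32, 22, 20, 24, 19, 23, 11

[4, 8, 18] → sum 30
[8, 18, 6] → sum 32
[18, 6, 8] → sum 32
[6, 8, 8] → sum 22
[8, 8, 4] → sum 20
[8, 4, 12] → sum 24
[4, 12, 3] → sum 19
[12, 3, 8] → sum 23
[3, 8, 0] → sum 11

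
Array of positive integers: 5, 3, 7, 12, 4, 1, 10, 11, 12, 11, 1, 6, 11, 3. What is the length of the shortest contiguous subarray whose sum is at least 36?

4

add 5: running sum 5 < 36
add 3: running sum 8 < 36
add 7: running sum 15 < 36
add 12: running sum 27 < 36
add 4: running sum 31 < 36
add 1: running sum 32 < 36
end 6: [3, 7, 12, 4, 1, 10] sum 37, len 6
end 7: [12, 4, 1, 10, 11] sum 38, len 5
end 8: [4, 1, 10, 11, 12] sum 38, len 5
end 9: [10, 11, 12, 11] sum 44, len 4
end 10: [10, 11, 12, 11, 1] sum 45, len 5
end 11: [11, 12, 11, 1, 6] sum 41, len 5
end 12: [12, 11, 1, 6, 11] sum 41, len 5
end 13: [12, 11, 1, 6, 11, 3] sum 44, len 6
Shortest qualifying length: 4.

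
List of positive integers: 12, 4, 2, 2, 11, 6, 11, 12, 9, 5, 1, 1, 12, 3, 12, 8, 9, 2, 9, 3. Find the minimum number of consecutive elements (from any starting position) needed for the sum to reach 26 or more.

Extend right; whenever the sum reaches 26, record the length and shrink from the left:
add 12: running sum 12 < 26
add 4: running sum 16 < 26
add 2: running sum 18 < 26
add 2: running sum 20 < 26
end 4: [12, 4, 2, 2, 11] sum 31, len 5
end 5: [12, 4, 2, 2, 11, 6] sum 37, len 6
end 6: [11, 6, 11] sum 28, len 3
end 7: [6, 11, 12] sum 29, len 3
end 8: [11, 12, 9] sum 32, len 3
end 9: [12, 9, 5] sum 26, len 3
end 10: [12, 9, 5, 1] sum 27, len 4
end 11: [12, 9, 5, 1, 1] sum 28, len 5
end 12: [9, 5, 1, 1, 12] sum 28, len 5
end 13: [9, 5, 1, 1, 12, 3] sum 31, len 6
end 14: [12, 3, 12] sum 27, len 3
end 15: [12, 3, 12, 8] sum 35, len 4
end 16: [12, 8, 9] sum 29, len 3
end 17: [12, 8, 9, 2] sum 31, len 4
end 18: [8, 9, 2, 9] sum 28, len 4
end 19: [8, 9, 2, 9, 3] sum 31, len 5
Shortest qualifying length: 3.

3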